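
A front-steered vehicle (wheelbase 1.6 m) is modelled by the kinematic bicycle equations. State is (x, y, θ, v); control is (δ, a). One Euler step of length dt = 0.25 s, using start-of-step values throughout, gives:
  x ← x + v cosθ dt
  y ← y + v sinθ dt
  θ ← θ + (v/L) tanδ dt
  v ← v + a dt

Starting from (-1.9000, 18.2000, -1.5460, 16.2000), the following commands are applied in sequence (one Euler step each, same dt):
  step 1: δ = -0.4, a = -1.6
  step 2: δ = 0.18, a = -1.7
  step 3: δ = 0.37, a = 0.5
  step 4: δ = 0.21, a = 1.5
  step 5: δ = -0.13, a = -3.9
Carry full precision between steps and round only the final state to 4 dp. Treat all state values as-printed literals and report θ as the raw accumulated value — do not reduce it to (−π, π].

after step 1 (δ=-0.4, a=-1.6): (-1.799585, 14.151245, -2.616195, 15.800000)
after step 2 (δ=0.18, a=-1.7): (-5.216828, 12.170096, -2.166958, 15.375000)
after step 3 (δ=0.37, a=0.5): (-7.374980, 8.989405, -1.235177, 15.500000)
after step 4 (δ=0.21, a=1.5): (-6.098735, 5.330604, -0.718973, 15.875000)
after step 5 (δ=-0.13, a=-3.9): (-3.112320, 2.716737, -1.043263, 14.900000)

(-3.1123, 2.7167, -1.0433, 14.9000)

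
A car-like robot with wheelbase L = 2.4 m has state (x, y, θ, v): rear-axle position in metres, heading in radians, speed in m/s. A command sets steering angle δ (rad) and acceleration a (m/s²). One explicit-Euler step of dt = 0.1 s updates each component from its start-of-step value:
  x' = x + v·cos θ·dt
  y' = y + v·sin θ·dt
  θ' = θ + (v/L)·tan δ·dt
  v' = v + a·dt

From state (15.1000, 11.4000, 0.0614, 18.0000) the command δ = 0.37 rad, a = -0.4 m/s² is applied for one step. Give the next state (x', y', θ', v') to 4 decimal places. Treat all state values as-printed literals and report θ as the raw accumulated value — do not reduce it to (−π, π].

(16.8966, 11.5105, 0.3523, 17.9600)

x' = 15.1000 + 18.0000·cos(0.0614)·0.1 = 16.8966
y' = 11.4000 + 18.0000·sin(0.0614)·0.1 = 11.5105
θ' = 0.0614 + (18.0000/2.4)·tan(0.37)·0.1 = 0.3523
v' = 18.0000 − 0.4000·0.1 = 17.9600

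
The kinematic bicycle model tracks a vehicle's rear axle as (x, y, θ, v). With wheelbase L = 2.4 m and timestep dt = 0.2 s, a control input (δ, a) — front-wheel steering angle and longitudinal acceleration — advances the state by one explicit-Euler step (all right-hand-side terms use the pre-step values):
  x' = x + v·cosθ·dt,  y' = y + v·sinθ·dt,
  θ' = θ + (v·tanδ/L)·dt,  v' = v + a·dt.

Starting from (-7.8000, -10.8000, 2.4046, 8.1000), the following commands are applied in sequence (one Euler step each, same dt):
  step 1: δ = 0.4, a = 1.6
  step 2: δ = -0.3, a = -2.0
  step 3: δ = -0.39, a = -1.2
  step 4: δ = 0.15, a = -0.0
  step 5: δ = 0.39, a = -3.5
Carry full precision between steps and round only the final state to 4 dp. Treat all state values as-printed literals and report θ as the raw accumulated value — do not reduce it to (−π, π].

(-13.7191, -5.5581, 2.5627, 7.0800)

after step 1 (δ=0.4, a=1.6): (-8.999599, -9.711256, 2.689985, 8.420000)
after step 2 (δ=-0.3, a=-2.0): (-10.514772, -8.976338, 2.472934, 8.020000)
after step 3 (δ=-0.39, a=-1.2): (-11.773358, -7.981965, 2.198213, 7.780000)
after step 4 (δ=0.15, a=-0.0): (-12.686816, -6.722310, 2.296199, 7.780000)
after step 5 (δ=0.39, a=-3.5): (-13.719123, -5.558060, 2.562699, 7.080000)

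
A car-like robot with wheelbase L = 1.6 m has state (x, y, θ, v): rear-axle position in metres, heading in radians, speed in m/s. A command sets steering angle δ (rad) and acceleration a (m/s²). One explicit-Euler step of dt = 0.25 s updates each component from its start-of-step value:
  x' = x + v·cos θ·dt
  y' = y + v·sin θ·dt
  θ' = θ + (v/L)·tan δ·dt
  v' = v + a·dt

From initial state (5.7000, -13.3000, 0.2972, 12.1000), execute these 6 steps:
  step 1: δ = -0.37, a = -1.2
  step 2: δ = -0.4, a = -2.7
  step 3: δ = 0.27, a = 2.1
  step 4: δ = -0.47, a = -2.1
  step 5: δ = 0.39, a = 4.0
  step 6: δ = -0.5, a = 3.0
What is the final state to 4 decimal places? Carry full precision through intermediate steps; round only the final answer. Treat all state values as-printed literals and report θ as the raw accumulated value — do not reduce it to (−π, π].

(15.9257, -23.4467, -1.9797, 12.8750)

after step 1 (δ=-0.37, a=-1.2): (8.592385, -12.414147, -0.436104, 11.800000)
after step 2 (δ=-0.4, a=-2.7): (11.266277, -13.660259, -1.215629, 11.125000)
after step 3 (δ=0.27, a=2.1): (12.233450, -16.267927, -0.734545, 11.650000)
after step 4 (δ=-0.47, a=-2.1): (14.394920, -18.220029, -1.659202, 11.125000)
after step 5 (δ=0.39, a=4.0): (14.149362, -20.990418, -0.944673, 12.125000)
after step 6 (δ=-0.5, a=3.0): (15.925698, -23.446656, -1.979660, 12.875000)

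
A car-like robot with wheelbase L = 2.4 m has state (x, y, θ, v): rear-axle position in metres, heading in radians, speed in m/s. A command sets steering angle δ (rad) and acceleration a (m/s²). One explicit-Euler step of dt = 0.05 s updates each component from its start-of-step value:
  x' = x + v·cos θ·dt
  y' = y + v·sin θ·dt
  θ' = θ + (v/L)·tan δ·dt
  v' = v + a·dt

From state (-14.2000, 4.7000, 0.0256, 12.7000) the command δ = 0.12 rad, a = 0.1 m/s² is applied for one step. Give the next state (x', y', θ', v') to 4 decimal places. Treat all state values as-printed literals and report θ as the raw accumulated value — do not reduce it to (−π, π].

x' = -14.2000 + 12.7000·cos(0.0256)·0.05 = -13.5652
y' = 4.7000 + 12.7000·sin(0.0256)·0.05 = 4.7163
θ' = 0.0256 + (12.7000/2.4)·tan(0.12)·0.05 = 0.0575
v' = 12.7000 + 0.1000·0.05 = 12.7050

(-13.5652, 4.7163, 0.0575, 12.7050)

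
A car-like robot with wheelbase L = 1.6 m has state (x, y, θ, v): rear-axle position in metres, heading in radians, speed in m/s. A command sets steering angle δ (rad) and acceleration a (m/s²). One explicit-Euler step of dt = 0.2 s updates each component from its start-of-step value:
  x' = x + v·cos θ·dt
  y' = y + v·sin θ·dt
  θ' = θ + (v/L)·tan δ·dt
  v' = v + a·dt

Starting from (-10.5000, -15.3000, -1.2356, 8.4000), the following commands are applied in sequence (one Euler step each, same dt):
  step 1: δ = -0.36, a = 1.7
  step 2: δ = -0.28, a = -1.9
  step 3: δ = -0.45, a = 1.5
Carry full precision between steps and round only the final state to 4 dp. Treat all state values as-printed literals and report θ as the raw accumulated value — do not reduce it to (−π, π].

after step 1 (δ=-0.36, a=1.7): (-9.947356, -16.886501, -1.630823, 8.740000)
after step 2 (δ=-0.28, a=-1.9): (-10.052220, -18.631353, -1.944976, 8.360000)
after step 3 (δ=-0.45, a=1.5): (-10.663351, -20.187663, -2.449769, 8.660000)

(-10.6634, -20.1877, -2.4498, 8.6600)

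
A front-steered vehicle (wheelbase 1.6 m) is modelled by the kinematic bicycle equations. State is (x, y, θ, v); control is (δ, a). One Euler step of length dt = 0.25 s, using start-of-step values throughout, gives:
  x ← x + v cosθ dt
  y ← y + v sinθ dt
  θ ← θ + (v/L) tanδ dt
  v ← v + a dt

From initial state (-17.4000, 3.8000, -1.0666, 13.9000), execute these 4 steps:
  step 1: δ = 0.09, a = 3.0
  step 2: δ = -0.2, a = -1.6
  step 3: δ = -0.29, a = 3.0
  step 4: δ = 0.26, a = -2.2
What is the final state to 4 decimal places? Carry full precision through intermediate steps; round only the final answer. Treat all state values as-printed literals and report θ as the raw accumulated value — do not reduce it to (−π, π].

after step 1 (δ=0.09, a=3.0): (-15.721214, 0.757419, -0.870602, 14.650000)
after step 2 (δ=-0.2, a=-1.6): (-13.361222, -2.043357, -1.334618, 14.250000)
after step 3 (δ=-0.29, a=3.0): (-12.527636, -5.506959, -1.999052, 15.000000)
after step 4 (δ=0.26, a=-2.2): (-14.084954, -8.918302, -1.375564, 14.450000)

(-14.0850, -8.9183, -1.3756, 14.4500)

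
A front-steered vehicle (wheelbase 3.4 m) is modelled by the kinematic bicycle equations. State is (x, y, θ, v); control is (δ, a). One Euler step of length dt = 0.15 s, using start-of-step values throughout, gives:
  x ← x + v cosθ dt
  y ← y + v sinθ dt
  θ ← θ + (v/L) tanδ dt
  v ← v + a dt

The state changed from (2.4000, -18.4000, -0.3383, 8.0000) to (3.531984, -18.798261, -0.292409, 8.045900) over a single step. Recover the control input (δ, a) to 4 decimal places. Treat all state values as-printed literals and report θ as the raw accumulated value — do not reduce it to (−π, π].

a = (v'−v)/dt = (0.045900)/0.15 = 0.3060
Δθ = θ'−θ = 0.045891;  (v·dt/L) = 8.0000·0.15/3.4 = 0.352941
tan δ = Δθ·L/(v·dt) = 0.130025  →  δ = 0.1293

δ = 0.1293, a = 0.3060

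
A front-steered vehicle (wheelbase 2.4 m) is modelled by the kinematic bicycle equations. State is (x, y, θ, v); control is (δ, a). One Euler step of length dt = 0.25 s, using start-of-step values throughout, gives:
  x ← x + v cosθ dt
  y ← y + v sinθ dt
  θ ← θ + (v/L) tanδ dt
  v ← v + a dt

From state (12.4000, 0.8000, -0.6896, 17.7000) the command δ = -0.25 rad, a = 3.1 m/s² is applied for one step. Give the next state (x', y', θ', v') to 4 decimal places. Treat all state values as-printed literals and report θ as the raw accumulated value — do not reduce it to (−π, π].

x' = 12.4000 + 17.7000·cos(-0.6896)·0.25 = 15.8139
y' = 0.8000 + 17.7000·sin(-0.6896)·0.25 = -2.0153
θ' = -0.6896 + (17.7000/2.4)·tan(-0.25)·0.25 = -1.1604
v' = 17.7000 + 3.1000·0.25 = 18.4750

(15.8139, -2.0153, -1.1604, 18.4750)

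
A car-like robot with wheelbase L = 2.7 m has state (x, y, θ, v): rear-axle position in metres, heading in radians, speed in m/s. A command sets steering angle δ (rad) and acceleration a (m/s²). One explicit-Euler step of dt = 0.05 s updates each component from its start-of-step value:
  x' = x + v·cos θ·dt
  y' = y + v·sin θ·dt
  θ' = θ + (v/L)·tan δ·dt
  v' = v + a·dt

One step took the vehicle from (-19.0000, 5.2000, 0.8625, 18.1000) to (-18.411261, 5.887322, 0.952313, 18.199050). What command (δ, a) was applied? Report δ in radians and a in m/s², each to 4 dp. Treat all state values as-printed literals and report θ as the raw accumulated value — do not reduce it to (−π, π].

a = (v'−v)/dt = (0.099050)/0.05 = 1.9810
Δθ = θ'−θ = 0.089813;  (v·dt/L) = 18.1000·0.05/2.7 = 0.335185
tan δ = Δθ·L/(v·dt) = 0.267950  →  δ = 0.2618

δ = 0.2618, a = 1.9810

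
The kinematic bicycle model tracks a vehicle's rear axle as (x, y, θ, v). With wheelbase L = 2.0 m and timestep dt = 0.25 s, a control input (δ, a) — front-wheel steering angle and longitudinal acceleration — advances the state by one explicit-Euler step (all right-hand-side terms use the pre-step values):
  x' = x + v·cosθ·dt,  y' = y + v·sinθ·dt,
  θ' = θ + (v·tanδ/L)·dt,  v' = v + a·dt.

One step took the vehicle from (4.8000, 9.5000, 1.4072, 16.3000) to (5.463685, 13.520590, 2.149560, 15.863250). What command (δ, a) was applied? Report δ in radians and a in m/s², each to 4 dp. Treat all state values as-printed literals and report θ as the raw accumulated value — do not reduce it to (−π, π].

δ = 0.3494, a = -1.7470

a = (v'−v)/dt = (-0.436750)/0.25 = -1.7470
Δθ = θ'−θ = 0.742360;  (v·dt/L) = 16.3000·0.25/2.0 = 2.037500
tan δ = Δθ·L/(v·dt) = 0.364348  →  δ = 0.3494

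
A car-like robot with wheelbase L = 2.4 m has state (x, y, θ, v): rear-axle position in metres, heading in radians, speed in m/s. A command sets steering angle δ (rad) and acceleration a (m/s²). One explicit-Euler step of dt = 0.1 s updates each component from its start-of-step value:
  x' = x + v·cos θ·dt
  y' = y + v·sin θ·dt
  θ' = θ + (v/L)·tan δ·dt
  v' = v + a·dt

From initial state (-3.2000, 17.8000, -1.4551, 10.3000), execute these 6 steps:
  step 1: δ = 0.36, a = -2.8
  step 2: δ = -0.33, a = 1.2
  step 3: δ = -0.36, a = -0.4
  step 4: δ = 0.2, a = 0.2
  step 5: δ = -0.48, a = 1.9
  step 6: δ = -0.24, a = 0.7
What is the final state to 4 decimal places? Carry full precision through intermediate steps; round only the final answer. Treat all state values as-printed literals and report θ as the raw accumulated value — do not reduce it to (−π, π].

(-2.7983, 11.7704, -1.8349, 10.3800)

after step 1 (δ=0.36, a=-2.8): (-3.081098, 16.776886, -1.293560, 10.020000)
after step 2 (δ=-0.33, a=1.2): (-2.806853, 15.813147, -1.436565, 10.140000)
after step 3 (δ=-0.36, a=-0.4): (-2.671150, 14.808268, -1.595595, 10.100000)
after step 4 (δ=0.2, a=0.2): (-2.696194, 13.798579, -1.510288, 10.120000)
after step 5 (δ=-0.48, a=1.9): (-2.634997, 12.788431, -1.729812, 10.310000)
after step 6 (δ=-0.24, a=0.7): (-2.798252, 11.770438, -1.834938, 10.380000)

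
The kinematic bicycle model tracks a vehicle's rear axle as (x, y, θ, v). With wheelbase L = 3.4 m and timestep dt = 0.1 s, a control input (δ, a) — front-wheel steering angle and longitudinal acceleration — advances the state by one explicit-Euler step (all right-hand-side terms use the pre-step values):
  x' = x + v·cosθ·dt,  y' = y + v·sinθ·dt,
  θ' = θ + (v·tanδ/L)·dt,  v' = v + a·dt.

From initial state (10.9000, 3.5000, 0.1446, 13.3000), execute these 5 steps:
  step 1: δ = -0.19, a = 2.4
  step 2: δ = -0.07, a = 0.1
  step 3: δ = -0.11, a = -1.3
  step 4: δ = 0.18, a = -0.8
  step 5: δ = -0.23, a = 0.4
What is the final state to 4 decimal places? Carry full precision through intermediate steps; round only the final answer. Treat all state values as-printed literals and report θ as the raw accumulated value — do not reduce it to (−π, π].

after step 1 (δ=-0.19, a=2.4): (12.216120, 3.691648, 0.069369, 13.540000)
after step 2 (δ=-0.07, a=0.1): (13.566863, 3.785499, 0.041447, 13.550000)
after step 3 (δ=-0.11, a=-1.3): (14.920699, 3.841643, -0.002569, 13.420000)
after step 4 (δ=0.18, a=-0.8): (16.262695, 3.838196, 0.069255, 13.340000)
after step 5 (δ=-0.23, a=0.4): (17.593497, 3.930509, -0.022611, 13.380000)

(17.5935, 3.9305, -0.0226, 13.3800)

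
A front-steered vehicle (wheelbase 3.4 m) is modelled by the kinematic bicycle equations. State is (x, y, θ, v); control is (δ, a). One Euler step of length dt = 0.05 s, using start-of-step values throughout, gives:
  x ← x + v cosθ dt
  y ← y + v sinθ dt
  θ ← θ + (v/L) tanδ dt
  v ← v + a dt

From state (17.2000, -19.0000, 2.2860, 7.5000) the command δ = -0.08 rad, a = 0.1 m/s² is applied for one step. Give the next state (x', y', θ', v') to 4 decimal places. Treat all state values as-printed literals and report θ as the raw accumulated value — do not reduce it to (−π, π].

(16.9541, -18.7169, 2.2772, 7.5050)

x' = 17.2000 + 7.5000·cos(2.2860)·0.05 = 16.9541
y' = -19.0000 + 7.5000·sin(2.2860)·0.05 = -18.7169
θ' = 2.2860 + (7.5000/3.4)·tan(-0.08)·0.05 = 2.2772
v' = 7.5000 + 0.1000·0.05 = 7.5050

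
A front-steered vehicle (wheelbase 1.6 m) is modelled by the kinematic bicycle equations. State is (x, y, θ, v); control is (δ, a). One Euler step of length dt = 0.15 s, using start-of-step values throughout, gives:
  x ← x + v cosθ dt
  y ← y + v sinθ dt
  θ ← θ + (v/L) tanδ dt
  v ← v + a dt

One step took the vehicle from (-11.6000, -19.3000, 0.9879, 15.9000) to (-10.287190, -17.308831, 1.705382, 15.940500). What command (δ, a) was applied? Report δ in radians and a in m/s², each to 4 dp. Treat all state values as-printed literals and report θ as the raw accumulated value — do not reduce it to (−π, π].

a = (v'−v)/dt = (0.040500)/0.15 = 0.2700
Δθ = θ'−θ = 0.717482;  (v·dt/L) = 15.9000·0.15/1.6 = 1.490625
tan δ = Δθ·L/(v·dt) = 0.481330  →  δ = 0.4486

δ = 0.4486, a = 0.2700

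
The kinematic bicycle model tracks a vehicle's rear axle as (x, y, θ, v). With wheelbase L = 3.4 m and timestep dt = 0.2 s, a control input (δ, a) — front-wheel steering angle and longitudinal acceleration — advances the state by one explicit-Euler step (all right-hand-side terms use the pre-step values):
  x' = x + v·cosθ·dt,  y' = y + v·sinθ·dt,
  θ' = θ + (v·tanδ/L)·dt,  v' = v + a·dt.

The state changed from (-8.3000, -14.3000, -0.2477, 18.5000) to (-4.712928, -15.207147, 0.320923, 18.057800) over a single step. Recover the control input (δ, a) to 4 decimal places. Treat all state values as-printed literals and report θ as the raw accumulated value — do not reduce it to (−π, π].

a = (v'−v)/dt = (-0.442200)/0.2 = -2.2110
Δθ = θ'−θ = 0.568623;  (v·dt/L) = 18.5000·0.2/3.4 = 1.088235
tan δ = Δθ·L/(v·dt) = 0.522518  →  δ = 0.4815

δ = 0.4815, a = -2.2110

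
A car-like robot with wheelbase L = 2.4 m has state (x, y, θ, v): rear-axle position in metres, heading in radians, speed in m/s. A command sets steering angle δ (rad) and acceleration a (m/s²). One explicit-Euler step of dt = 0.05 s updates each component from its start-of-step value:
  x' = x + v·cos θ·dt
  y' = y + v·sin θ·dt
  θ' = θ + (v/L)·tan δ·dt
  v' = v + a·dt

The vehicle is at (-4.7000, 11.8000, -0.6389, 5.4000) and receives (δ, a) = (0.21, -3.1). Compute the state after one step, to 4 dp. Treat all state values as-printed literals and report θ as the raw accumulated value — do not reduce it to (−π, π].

(-4.4833, 11.6390, -0.6149, 5.2450)

x' = -4.7000 + 5.4000·cos(-0.6389)·0.05 = -4.4833
y' = 11.8000 + 5.4000·sin(-0.6389)·0.05 = 11.6390
θ' = -0.6389 + (5.4000/2.4)·tan(0.21)·0.05 = -0.6149
v' = 5.4000 − 3.1000·0.05 = 5.2450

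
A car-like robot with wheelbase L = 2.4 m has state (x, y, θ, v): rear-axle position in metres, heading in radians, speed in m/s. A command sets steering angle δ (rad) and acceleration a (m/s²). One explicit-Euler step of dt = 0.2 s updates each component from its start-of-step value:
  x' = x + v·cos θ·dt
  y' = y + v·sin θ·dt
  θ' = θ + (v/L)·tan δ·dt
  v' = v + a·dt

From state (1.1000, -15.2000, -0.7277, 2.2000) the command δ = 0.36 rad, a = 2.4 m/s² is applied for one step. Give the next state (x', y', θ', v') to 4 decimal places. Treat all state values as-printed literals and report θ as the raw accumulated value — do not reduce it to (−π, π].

(1.4286, -15.4927, -0.6587, 2.6800)

x' = 1.1000 + 2.2000·cos(-0.7277)·0.2 = 1.4286
y' = -15.2000 + 2.2000·sin(-0.7277)·0.2 = -15.4927
θ' = -0.7277 + (2.2000/2.4)·tan(0.36)·0.2 = -0.6587
v' = 2.2000 + 2.4000·0.2 = 2.6800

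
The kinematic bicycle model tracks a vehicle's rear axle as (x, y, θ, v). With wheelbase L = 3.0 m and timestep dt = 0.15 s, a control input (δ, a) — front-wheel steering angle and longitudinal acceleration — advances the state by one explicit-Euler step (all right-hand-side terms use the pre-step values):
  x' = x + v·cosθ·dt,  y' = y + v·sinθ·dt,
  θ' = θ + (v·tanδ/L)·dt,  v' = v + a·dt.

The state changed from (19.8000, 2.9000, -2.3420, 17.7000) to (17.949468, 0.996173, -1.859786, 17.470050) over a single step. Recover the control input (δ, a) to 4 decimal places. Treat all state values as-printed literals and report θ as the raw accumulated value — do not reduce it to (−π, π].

δ = 0.4989, a = -1.5330

a = (v'−v)/dt = (-0.229950)/0.15 = -1.5330
Δθ = θ'−θ = 0.482214;  (v·dt/L) = 17.7000·0.15/3.0 = 0.885000
tan δ = Δθ·L/(v·dt) = 0.544875  →  δ = 0.4989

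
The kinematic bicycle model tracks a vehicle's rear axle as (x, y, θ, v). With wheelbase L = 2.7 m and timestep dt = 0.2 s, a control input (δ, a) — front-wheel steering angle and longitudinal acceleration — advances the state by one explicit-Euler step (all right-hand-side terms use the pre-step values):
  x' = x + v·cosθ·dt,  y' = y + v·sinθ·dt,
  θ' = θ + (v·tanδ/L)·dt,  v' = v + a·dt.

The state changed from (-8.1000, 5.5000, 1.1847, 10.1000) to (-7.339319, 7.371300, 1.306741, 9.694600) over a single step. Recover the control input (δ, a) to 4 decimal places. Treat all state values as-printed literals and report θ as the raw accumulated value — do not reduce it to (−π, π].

a = (v'−v)/dt = (-0.405400)/0.2 = -2.0270
Δθ = θ'−θ = 0.122041;  (v·dt/L) = 10.1000·0.2/2.7 = 0.748148
tan δ = Δθ·L/(v·dt) = 0.163124  →  δ = 0.1617

δ = 0.1617, a = -2.0270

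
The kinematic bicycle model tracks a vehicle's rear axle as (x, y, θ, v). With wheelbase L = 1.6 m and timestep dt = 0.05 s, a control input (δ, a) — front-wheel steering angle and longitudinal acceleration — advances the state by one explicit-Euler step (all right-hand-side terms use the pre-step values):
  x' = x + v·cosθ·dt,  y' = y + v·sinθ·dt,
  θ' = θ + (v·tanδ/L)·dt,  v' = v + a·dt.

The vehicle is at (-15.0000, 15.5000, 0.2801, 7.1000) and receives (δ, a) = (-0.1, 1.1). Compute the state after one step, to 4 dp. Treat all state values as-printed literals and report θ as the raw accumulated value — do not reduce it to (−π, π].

(-14.6588, 15.5981, 0.2578, 7.1550)

x' = -15.0000 + 7.1000·cos(0.2801)·0.05 = -14.6588
y' = 15.5000 + 7.1000·sin(0.2801)·0.05 = 15.5981
θ' = 0.2801 + (7.1000/1.6)·tan(-0.1)·0.05 = 0.2578
v' = 7.1000 + 1.1000·0.05 = 7.1550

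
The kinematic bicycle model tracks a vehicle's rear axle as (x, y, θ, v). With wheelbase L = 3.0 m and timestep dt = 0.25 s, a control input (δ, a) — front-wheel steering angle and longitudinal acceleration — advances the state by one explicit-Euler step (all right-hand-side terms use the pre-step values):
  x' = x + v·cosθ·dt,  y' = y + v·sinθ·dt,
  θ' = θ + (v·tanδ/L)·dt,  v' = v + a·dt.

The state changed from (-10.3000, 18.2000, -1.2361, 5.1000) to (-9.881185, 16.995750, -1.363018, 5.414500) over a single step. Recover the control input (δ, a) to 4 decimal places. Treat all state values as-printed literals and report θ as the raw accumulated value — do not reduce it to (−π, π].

a = (v'−v)/dt = (0.314500)/0.25 = 1.2580
Δθ = θ'−θ = -0.126918;  (v·dt/L) = 5.1000·0.25/3.0 = 0.425000
tan δ = Δθ·L/(v·dt) = -0.298631  →  δ = -0.2902

δ = -0.2902, a = 1.2580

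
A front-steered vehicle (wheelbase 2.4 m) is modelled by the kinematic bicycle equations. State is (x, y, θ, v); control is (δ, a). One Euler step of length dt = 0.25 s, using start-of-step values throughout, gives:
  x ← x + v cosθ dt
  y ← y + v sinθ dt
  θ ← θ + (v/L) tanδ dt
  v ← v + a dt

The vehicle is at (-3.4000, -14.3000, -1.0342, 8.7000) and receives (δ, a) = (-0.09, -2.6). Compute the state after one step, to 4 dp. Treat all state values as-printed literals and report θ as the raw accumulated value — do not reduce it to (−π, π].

x' = -3.4000 + 8.7000·cos(-1.0342)·0.25 = -2.2881
y' = -14.3000 + 8.7000·sin(-1.0342)·0.25 = -16.1693
θ' = -1.0342 + (8.7000/2.4)·tan(-0.09)·0.25 = -1.1160
v' = 8.7000 − 2.6000·0.25 = 8.0500

(-2.2881, -16.1693, -1.1160, 8.0500)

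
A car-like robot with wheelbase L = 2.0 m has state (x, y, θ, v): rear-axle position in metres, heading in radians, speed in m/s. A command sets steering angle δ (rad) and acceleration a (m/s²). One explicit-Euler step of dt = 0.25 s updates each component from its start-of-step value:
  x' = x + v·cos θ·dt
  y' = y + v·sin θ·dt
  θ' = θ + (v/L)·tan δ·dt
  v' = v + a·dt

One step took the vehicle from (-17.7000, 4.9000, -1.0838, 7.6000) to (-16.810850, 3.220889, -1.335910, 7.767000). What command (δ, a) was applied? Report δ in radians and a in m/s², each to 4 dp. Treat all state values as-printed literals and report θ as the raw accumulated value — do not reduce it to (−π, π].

a = (v'−v)/dt = (0.167000)/0.25 = 0.6680
Δθ = θ'−θ = -0.252110;  (v·dt/L) = 7.6000·0.25/2.0 = 0.950000
tan δ = Δθ·L/(v·dt) = -0.265379  →  δ = -0.2594

δ = -0.2594, a = 0.6680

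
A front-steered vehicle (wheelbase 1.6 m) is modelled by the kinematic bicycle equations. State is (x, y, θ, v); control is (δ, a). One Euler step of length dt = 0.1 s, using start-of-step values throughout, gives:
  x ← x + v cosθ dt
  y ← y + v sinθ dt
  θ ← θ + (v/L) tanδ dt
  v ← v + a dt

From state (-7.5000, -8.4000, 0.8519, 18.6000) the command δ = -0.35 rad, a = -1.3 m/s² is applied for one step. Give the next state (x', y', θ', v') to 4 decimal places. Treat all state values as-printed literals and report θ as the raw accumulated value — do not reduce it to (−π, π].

(-6.2751, -7.0003, 0.4276, 18.4700)

x' = -7.5000 + 18.6000·cos(0.8519)·0.1 = -6.2751
y' = -8.4000 + 18.6000·sin(0.8519)·0.1 = -7.0003
θ' = 0.8519 + (18.6000/1.6)·tan(-0.35)·0.1 = 0.4276
v' = 18.6000 − 1.3000·0.1 = 18.4700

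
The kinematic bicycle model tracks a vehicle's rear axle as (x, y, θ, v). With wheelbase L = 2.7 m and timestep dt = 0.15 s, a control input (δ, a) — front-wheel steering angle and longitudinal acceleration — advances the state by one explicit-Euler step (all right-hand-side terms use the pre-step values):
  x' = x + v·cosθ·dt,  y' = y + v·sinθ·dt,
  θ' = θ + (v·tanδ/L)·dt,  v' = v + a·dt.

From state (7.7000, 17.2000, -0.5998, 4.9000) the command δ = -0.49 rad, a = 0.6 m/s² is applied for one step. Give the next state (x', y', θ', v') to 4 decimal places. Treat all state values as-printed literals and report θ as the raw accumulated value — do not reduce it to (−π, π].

x' = 7.7000 + 4.9000·cos(-0.5998)·0.15 = 8.3067
y' = 17.2000 + 4.9000·sin(-0.5998)·0.15 = 16.7851
θ' = -0.5998 + (4.9000/2.7)·tan(-0.49)·0.15 = -0.7450
v' = 4.9000 + 0.6000·0.15 = 4.9900

(8.3067, 16.7851, -0.7450, 4.9900)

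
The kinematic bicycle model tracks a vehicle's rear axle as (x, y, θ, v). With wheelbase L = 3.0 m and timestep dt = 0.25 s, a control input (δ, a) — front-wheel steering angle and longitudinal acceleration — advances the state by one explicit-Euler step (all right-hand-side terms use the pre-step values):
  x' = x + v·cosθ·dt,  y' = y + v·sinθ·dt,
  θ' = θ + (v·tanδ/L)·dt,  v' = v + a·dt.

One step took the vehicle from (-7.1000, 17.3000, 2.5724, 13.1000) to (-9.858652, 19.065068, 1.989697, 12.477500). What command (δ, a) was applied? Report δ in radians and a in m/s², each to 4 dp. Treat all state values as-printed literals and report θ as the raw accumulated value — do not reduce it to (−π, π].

δ = -0.4903, a = -2.4900

a = (v'−v)/dt = (-0.622500)/0.25 = -2.4900
Δθ = θ'−θ = -0.582703;  (v·dt/L) = 13.1000·0.25/3.0 = 1.091667
tan δ = Δθ·L/(v·dt) = -0.533774  →  δ = -0.4903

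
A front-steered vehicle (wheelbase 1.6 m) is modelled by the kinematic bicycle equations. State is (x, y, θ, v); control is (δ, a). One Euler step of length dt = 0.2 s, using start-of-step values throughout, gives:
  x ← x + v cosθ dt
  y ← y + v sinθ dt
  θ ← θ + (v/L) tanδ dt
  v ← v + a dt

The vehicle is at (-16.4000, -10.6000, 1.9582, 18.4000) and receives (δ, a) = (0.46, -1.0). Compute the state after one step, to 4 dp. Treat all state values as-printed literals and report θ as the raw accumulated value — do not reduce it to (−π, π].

(-17.7903, -7.1927, 3.0977, 18.2000)

x' = -16.4000 + 18.4000·cos(1.9582)·0.2 = -17.7903
y' = -10.6000 + 18.4000·sin(1.9582)·0.2 = -7.1927
θ' = 1.9582 + (18.4000/1.6)·tan(0.46)·0.2 = 3.0977
v' = 18.4000 − 1.0000·0.2 = 18.2000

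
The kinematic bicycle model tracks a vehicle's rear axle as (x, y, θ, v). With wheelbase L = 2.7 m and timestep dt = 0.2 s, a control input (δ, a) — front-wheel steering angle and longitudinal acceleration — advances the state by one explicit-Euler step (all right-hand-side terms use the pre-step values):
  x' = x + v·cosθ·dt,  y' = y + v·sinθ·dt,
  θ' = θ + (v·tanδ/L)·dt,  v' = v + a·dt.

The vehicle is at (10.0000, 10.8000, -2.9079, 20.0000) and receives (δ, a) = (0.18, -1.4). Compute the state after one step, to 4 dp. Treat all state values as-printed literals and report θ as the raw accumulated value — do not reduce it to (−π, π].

(6.1087, 9.8737, -2.6383, 19.7200)

x' = 10.0000 + 20.0000·cos(-2.9079)·0.2 = 6.1087
y' = 10.8000 + 20.0000·sin(-2.9079)·0.2 = 9.8737
θ' = -2.9079 + (20.0000/2.7)·tan(0.18)·0.2 = -2.6383
v' = 20.0000 − 1.4000·0.2 = 19.7200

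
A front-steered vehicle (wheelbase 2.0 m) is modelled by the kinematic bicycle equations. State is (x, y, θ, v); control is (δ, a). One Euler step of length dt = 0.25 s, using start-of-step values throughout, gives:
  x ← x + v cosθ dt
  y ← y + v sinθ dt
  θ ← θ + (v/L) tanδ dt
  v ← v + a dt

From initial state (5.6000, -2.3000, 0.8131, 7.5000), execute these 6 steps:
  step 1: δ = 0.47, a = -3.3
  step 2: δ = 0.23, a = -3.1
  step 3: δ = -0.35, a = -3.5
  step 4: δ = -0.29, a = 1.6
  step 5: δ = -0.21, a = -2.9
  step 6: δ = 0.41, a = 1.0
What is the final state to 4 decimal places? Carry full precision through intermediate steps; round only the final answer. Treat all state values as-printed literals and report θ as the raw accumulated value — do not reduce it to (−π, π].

after step 1 (δ=0.47, a=-3.3): (6.888593, -0.937960, 1.289318, 6.675000)
after step 2 (δ=0.23, a=-3.1): (7.352132, 0.665117, 1.484681, 5.900000)
after step 3 (δ=-0.35, a=-3.5): (7.478995, 2.134652, 1.215473, 5.025000)
after step 4 (δ=-0.29, a=1.6): (7.916036, 3.312429, 1.028032, 5.425000)
after step 5 (δ=-0.21, a=-2.9): (8.616546, 4.473764, 0.883495, 4.700000)
after step 6 (δ=0.41, a=1.0): (9.362029, 5.381994, 1.138841, 4.950000)

(9.3620, 5.3820, 1.1388, 4.9500)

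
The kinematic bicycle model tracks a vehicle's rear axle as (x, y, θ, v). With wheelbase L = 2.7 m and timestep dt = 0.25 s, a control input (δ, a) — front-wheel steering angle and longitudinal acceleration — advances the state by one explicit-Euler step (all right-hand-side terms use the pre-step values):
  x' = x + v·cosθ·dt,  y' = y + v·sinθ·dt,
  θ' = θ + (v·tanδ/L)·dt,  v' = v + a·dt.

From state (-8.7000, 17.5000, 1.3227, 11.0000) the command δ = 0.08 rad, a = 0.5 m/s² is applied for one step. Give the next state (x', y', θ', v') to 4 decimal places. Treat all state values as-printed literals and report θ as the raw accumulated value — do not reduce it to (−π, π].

(-8.0247, 20.1658, 1.4044, 11.1250)

x' = -8.7000 + 11.0000·cos(1.3227)·0.25 = -8.0247
y' = 17.5000 + 11.0000·sin(1.3227)·0.25 = 20.1658
θ' = 1.3227 + (11.0000/2.7)·tan(0.08)·0.25 = 1.4044
v' = 11.0000 + 0.5000·0.25 = 11.1250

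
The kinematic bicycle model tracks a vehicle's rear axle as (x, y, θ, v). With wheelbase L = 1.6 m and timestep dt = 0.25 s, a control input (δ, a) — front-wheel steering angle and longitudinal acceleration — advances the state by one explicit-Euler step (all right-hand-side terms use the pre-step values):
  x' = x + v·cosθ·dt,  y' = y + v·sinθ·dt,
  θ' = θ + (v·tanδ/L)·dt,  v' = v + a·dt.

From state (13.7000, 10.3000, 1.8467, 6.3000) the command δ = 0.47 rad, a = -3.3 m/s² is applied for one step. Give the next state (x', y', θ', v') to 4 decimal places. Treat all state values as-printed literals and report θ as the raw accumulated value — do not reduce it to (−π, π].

x' = 13.7000 + 6.3000·cos(1.8467)·0.25 = 13.2709
y' = 10.3000 + 6.3000·sin(1.8467)·0.25 = 11.8154
θ' = 1.8467 + (6.3000/1.6)·tan(0.47)·0.25 = 2.3467
v' = 6.3000 − 3.3000·0.25 = 5.4750

(13.2709, 11.8154, 2.3467, 5.4750)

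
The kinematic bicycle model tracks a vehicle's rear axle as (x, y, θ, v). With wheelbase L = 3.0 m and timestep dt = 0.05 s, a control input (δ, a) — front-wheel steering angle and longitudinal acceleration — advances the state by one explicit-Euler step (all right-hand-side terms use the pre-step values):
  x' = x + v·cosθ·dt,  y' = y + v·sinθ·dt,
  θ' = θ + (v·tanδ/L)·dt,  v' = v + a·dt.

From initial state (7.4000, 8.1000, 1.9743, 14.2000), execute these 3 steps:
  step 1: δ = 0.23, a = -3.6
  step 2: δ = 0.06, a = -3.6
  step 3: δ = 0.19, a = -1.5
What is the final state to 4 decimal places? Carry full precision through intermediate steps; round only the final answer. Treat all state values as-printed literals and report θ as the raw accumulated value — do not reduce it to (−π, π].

after step 1 (δ=0.23, a=-3.6): (7.121223, 8.752981, 2.029714, 14.020000)
after step 2 (δ=0.06, a=-3.6): (6.810696, 9.381450, 2.043751, 13.840000)
after step 3 (δ=0.19, a=-1.5): (6.495477, 9.997487, 2.088113, 13.765000)

(6.4955, 9.9975, 2.0881, 13.7650)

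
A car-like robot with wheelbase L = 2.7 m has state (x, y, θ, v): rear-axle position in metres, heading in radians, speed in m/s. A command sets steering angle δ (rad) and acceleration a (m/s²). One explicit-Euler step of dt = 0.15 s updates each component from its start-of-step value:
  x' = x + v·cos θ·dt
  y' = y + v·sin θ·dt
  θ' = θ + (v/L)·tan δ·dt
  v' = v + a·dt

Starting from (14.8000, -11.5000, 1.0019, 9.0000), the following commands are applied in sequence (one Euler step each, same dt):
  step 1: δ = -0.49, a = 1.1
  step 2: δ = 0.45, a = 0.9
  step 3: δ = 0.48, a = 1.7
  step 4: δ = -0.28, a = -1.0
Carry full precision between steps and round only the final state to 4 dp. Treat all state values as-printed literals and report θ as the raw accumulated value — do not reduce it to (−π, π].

after step 1 (δ=-0.49, a=1.1): (15.527248, -10.362630, 0.735206, 9.165000)
after step 2 (δ=0.45, a=0.9): (16.546890, -9.440531, 0.981161, 9.300000)
after step 3 (δ=0.48, a=1.7): (17.322591, -8.281085, 1.250144, 9.555000)
after step 4 (δ=-0.28, a=-1.0): (17.774331, -6.920888, 1.097500, 9.405000)

(17.7743, -6.9209, 1.0975, 9.4050)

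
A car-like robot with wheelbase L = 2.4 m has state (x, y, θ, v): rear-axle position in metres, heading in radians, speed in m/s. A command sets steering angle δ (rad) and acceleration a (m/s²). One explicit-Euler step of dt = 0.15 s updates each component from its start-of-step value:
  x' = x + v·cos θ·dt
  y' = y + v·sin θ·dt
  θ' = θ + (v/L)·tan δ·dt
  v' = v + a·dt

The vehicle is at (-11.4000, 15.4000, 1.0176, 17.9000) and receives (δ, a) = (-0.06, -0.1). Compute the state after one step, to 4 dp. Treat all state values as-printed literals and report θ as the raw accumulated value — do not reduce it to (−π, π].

(-9.9893, 17.6845, 0.9504, 17.8850)

x' = -11.4000 + 17.9000·cos(1.0176)·0.15 = -9.9893
y' = 15.4000 + 17.9000·sin(1.0176)·0.15 = 17.6845
θ' = 1.0176 + (17.9000/2.4)·tan(-0.06)·0.15 = 0.9504
v' = 17.9000 − 0.1000·0.15 = 17.8850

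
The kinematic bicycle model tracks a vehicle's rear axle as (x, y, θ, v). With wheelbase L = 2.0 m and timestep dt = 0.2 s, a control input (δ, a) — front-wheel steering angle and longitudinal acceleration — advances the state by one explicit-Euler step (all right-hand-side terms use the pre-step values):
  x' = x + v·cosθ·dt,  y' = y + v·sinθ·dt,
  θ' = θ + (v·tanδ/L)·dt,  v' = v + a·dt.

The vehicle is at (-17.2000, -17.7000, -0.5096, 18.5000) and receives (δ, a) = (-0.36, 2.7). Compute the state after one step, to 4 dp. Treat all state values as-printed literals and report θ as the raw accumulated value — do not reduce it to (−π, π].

x' = -17.2000 + 18.5000·cos(-0.5096)·0.2 = -13.9701
y' = -17.7000 + 18.5000·sin(-0.5096)·0.2 = -19.5050
θ' = -0.5096 + (18.5000/2.0)·tan(-0.36)·0.2 = -1.2059
v' = 18.5000 + 2.7000·0.2 = 19.0400

(-13.9701, -19.5050, -1.2059, 19.0400)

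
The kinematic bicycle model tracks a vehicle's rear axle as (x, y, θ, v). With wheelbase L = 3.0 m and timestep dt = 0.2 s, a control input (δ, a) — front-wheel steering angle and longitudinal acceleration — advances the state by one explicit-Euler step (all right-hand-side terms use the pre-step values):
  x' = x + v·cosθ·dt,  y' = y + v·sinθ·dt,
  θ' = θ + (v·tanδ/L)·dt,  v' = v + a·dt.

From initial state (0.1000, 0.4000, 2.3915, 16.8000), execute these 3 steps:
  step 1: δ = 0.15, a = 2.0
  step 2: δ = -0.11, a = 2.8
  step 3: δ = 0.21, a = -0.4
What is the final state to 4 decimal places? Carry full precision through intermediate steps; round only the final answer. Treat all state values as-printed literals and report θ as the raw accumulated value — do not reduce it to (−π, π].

(-7.9337, 6.8866, 2.6865, 17.6800)

after step 1 (δ=0.15, a=2.0): (-2.358262, 2.690534, 2.560771, 17.200000)
after step 2 (δ=-0.11, a=2.8): (-5.234145, 4.578099, 2.434127, 17.760000)
after step 3 (δ=0.21, a=-0.4): (-7.933705, 6.886578, 2.686488, 17.680000)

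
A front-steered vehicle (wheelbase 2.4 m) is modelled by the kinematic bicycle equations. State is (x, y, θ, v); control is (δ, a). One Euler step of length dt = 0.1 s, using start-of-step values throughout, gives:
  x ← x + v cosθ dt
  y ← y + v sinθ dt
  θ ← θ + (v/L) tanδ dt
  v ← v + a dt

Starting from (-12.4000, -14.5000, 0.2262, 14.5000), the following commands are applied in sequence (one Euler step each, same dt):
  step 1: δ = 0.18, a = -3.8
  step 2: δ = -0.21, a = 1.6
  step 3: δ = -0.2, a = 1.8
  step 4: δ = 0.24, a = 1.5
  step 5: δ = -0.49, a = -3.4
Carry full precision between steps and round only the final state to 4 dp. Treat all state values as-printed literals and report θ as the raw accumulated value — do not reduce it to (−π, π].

(-5.3975, -12.9364, -0.0871, 14.2700)

after step 1 (δ=0.18, a=-3.8): (-10.986938, -14.174800, 0.336140, 14.120000)
after step 2 (δ=-0.21, a=1.6): (-9.653960, -13.709058, 0.210741, 14.280000)
after step 3 (δ=-0.2, a=1.8): (-8.257553, -13.410342, 0.090129, 14.460000)
after step 4 (δ=0.24, a=1.5): (-6.817422, -13.280193, 0.237570, 14.610000)
after step 5 (δ=-0.49, a=-3.4): (-5.397458, -12.936358, -0.087130, 14.270000)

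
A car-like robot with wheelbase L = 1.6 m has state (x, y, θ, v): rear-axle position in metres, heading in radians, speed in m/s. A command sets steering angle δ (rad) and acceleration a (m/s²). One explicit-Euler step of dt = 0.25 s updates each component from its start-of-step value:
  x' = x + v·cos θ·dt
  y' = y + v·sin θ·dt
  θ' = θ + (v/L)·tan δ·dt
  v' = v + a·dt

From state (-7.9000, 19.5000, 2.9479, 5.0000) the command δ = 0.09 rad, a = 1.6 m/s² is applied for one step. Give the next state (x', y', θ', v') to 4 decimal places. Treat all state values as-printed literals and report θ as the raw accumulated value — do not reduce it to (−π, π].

x' = -7.9000 + 5.0000·cos(2.9479)·0.25 = -9.1266
y' = 19.5000 + 5.0000·sin(2.9479)·0.25 = 19.7406
θ' = 2.9479 + (5.0000/1.6)·tan(0.09)·0.25 = 3.0184
v' = 5.0000 + 1.6000·0.25 = 5.4000

(-9.1266, 19.7406, 3.0184, 5.4000)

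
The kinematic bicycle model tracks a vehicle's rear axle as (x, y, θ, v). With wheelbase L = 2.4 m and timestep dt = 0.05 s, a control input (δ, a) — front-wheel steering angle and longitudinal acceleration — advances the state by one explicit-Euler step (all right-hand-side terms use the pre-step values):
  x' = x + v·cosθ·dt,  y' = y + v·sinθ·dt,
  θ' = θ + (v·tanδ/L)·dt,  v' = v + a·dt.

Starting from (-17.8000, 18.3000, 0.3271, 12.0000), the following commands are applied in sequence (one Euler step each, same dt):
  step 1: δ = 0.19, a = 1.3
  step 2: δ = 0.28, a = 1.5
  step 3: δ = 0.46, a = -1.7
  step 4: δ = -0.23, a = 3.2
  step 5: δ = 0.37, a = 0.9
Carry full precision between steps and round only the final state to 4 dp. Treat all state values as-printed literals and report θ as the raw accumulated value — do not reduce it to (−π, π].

after step 1 (δ=0.19, a=1.3): (-17.231813, 18.492779, 0.375180, 12.065000)
after step 2 (δ=0.28, a=1.5): (-16.670524, 18.713834, 0.447458, 12.140000)
after step 3 (δ=0.46, a=-1.7): (-16.123283, 18.976468, 0.572765, 12.055000)
after step 4 (δ=-0.23, a=3.2): (-15.616729, 19.303133, 0.513961, 12.215000)
after step 5 (δ=0.37, a=0.9): (-15.084885, 19.603396, 0.612664, 12.260000)

(-15.0849, 19.6034, 0.6127, 12.2600)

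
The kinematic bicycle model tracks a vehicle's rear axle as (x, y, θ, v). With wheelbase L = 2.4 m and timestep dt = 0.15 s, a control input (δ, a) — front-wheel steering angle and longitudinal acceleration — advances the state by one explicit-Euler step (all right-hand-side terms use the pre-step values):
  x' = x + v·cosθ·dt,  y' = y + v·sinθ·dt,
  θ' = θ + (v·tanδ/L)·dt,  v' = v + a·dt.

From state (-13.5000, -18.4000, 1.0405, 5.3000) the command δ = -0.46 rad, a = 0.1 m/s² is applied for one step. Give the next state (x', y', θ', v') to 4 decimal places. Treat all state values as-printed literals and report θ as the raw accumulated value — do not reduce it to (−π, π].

x' = -13.5000 + 5.3000·cos(1.0405)·0.15 = -13.0979
y' = -18.4000 + 5.3000·sin(1.0405)·0.15 = -17.7142
θ' = 1.0405 + (5.3000/2.4)·tan(-0.46)·0.15 = 0.8764
v' = 5.3000 + 0.1000·0.15 = 5.3150

(-13.0979, -17.7142, 0.8764, 5.3150)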